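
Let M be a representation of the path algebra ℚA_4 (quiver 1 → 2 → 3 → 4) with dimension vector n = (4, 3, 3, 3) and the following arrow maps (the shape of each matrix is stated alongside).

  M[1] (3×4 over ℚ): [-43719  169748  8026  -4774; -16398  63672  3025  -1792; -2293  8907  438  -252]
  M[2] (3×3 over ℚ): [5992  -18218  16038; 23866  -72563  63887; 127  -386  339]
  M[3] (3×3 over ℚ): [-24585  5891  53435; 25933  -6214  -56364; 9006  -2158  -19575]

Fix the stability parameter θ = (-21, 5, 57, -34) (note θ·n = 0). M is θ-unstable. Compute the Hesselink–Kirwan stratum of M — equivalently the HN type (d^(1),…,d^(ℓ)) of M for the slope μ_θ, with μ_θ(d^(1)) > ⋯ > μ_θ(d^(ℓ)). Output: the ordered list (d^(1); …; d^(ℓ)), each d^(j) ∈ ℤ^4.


Via rank(M_{q-1}∘⋯∘M_p): M ≅ I[1,1], I[1,2], I[1,4]^2, I[3,4].
μ_θ-semistable layers: μ^(1)=23/2; μ^(2)=5; μ^(3)=-21

((0, 0, 3, 3); (0, 3, 0, 0); (4, 0, 0, 0))


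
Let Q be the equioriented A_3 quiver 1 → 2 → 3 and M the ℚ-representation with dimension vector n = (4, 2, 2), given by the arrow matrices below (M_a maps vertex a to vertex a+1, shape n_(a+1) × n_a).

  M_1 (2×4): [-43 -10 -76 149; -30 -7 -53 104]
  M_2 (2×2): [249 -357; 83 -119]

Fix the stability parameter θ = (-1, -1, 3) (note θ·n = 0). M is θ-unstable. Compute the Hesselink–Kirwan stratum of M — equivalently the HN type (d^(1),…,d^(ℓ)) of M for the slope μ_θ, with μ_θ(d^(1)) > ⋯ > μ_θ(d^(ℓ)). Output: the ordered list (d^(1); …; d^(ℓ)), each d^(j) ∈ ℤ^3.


Via rank(M_{q-1}∘⋯∘M_p): M ≅ I[1,1]^2, I[1,2], I[1,3], I[3,3].
μ_θ-semistable layers: μ^(1)=3; μ^(2)=-1

((0, 0, 2); (4, 2, 0))


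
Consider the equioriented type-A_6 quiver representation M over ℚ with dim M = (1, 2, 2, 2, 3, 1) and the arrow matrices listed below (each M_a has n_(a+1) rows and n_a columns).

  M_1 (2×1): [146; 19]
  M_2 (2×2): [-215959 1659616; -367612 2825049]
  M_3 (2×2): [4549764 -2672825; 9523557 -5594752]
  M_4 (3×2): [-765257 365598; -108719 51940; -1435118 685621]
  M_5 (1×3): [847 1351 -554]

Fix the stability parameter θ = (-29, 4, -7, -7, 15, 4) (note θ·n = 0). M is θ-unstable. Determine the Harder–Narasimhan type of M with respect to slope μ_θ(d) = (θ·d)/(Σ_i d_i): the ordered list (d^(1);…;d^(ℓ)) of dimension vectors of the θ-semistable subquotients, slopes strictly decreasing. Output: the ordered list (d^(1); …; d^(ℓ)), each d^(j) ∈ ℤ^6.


Barcode: M ≅ I[1,6], I[2,5], I[5,5]. HN layers by μ_θ (4 steps, strictly decreasing):
  μ^(1)=15; μ^(2)=19/2; μ^(3)=-10/3; μ^(4)=-29

((0, 0, 0, 0, 2, 0); (0, 0, 0, 0, 1, 1); (0, 2, 2, 2, 0, 0); (1, 0, 0, 0, 0, 0))


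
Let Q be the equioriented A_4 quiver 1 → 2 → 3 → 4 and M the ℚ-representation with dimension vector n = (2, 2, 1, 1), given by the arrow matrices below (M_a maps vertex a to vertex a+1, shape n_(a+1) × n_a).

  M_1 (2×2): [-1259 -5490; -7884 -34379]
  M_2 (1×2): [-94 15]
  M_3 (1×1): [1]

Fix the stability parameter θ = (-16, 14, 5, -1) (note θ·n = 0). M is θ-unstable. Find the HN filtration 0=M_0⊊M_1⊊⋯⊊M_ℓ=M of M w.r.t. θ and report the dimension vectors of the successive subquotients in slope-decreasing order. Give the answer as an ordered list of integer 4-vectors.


Via rank(M_{q-1}∘⋯∘M_p): M ≅ I[1,2], I[1,4].
μ_θ-semistable layers: μ^(1)=14; μ^(2)=6; μ^(3)=-16

((0, 1, 0, 0); (0, 1, 1, 1); (2, 0, 0, 0))


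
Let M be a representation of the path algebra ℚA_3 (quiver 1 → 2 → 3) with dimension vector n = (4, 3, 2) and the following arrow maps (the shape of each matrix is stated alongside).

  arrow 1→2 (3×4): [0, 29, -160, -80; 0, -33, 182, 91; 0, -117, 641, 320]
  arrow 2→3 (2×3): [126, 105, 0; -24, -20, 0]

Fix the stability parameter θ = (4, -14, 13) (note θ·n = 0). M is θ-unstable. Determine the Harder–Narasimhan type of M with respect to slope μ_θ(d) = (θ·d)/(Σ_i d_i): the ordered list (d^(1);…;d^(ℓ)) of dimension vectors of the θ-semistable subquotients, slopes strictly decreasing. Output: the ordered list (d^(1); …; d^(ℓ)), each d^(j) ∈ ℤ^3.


Interval decomposition of M: I[1,1], I[1,2]^2, I[1,3], I[3,3].
HN type (ℓ=3): μ^(1)=13; μ^(2)=4; μ^(3)=-5

((0, 0, 2); (1, 0, 0); (3, 3, 0))


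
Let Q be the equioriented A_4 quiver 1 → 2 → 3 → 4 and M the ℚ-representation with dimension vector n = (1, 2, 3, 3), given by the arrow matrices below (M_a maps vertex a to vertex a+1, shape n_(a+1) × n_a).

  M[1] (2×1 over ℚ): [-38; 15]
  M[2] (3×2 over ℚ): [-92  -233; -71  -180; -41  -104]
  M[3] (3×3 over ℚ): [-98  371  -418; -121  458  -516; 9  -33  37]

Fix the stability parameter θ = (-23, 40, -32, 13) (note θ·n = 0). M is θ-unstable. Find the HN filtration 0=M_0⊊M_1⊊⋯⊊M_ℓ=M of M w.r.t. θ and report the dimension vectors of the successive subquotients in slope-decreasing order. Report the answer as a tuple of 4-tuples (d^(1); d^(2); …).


Interval decomposition of M: I[1,4], I[2,4], I[3,4].
HN type (ℓ=4): μ^(1)=13; μ^(2)=4; μ^(3)=-23; μ^(4)=-32

((0, 0, 0, 3); (0, 2, 2, 0); (1, 0, 0, 0); (0, 0, 1, 0))


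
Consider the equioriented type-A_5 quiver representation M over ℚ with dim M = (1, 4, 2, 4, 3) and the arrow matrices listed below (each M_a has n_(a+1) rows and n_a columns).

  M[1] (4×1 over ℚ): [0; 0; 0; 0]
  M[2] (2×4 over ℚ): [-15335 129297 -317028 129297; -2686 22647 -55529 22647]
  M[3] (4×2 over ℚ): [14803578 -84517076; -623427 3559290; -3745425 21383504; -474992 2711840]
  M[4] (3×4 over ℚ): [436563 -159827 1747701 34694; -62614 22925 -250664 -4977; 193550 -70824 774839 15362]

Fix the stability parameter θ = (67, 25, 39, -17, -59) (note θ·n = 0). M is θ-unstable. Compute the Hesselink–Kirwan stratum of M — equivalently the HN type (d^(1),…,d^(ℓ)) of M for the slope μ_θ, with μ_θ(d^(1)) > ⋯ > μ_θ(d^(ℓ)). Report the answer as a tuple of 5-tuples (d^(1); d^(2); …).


Interval decomposition of M: I[1,1], I[2,2]^2, I[2,5]^2, I[4,4], I[4,5].
HN type (ℓ=5): μ^(1)=67; μ^(2)=25; μ^(3)=-3; μ^(4)=-17; μ^(5)=-38

((1, 0, 0, 0, 0); (0, 2, 0, 0, 0); (0, 2, 2, 2, 2); (0, 0, 0, 1, 0); (0, 0, 0, 1, 1))


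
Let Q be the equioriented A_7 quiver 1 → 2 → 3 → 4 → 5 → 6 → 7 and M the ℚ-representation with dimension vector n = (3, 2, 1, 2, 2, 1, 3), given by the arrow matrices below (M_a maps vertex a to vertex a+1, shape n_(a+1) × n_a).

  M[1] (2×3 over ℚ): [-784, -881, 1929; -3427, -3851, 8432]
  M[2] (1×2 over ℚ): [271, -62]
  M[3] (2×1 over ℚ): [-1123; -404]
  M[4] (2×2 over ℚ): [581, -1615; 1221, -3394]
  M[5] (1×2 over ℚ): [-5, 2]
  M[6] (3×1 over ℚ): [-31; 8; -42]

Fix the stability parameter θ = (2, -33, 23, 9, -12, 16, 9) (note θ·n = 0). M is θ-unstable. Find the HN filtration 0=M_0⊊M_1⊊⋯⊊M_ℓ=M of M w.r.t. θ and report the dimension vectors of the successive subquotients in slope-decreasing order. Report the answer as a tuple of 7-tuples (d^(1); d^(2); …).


Via rank(M_{q-1}∘⋯∘M_p): M ≅ I[1,1], I[1,2], I[1,7], I[4,5], I[7,7]^2.
μ_θ-semistable layers: μ^(1)=25/2; μ^(2)=9; μ^(3)=20/3; μ^(4)=2; μ^(5)=-3/2; μ^(6)=-31/2

((0, 0, 0, 0, 0, 1, 1); (0, 0, 0, 0, 0, 0, 2); (0, 0, 1, 1, 1, 0, 0); (1, 0, 0, 0, 0, 0, 0); (0, 0, 0, 1, 1, 0, 0); (2, 2, 0, 0, 0, 0, 0))


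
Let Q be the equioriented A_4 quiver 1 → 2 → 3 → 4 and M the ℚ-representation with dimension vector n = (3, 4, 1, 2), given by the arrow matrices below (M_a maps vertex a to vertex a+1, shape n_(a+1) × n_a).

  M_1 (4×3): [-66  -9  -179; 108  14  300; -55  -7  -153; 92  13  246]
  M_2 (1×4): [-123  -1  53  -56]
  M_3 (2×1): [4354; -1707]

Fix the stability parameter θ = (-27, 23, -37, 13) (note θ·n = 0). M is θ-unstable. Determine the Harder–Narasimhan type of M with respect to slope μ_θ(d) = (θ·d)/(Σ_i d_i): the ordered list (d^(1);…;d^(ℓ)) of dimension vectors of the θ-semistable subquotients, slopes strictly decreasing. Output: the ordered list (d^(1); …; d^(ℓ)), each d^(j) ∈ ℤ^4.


Interval decomposition of M: I[1,2]^2, I[1,4], I[2,2], I[4,4].
HN type (ℓ=4): μ^(1)=23; μ^(2)=13; μ^(3)=-7; μ^(4)=-27

((0, 3, 0, 0); (0, 0, 0, 2); (0, 1, 1, 0); (3, 0, 0, 0))


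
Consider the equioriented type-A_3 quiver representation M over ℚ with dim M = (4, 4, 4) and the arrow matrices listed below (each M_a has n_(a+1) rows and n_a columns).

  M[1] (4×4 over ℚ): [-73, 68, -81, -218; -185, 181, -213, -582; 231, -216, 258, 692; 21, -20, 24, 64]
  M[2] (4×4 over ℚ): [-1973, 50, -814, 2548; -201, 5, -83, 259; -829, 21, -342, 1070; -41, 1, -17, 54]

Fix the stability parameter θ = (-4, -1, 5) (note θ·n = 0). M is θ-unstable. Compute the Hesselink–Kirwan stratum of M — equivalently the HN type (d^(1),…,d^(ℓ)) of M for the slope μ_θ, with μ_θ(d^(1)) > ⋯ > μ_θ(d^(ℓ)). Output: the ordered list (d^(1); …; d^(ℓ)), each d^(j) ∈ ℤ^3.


Via rank(M_{q-1}∘⋯∘M_p): M ≅ I[1,1], I[1,3]^3, I[2,3].
μ_θ-semistable layers: μ^(1)=5; μ^(2)=-1; μ^(3)=-4

((0, 0, 4); (0, 4, 0); (4, 0, 0))


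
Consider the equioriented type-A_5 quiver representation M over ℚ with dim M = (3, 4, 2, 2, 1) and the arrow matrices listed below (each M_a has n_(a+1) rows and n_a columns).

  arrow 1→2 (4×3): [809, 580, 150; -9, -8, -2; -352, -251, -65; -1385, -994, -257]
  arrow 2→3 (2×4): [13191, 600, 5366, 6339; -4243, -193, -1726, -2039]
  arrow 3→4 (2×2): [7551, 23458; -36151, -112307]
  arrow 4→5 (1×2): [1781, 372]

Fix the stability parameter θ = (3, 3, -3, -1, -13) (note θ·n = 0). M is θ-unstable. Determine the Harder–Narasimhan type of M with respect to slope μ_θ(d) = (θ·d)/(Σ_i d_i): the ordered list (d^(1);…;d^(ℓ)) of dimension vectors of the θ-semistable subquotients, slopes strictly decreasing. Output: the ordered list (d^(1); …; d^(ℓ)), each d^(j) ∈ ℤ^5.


Via rank(M_{q-1}∘⋯∘M_p): M ≅ I[1,2], I[1,4], I[1,5], I[2,2].
μ_θ-semistable layers: μ^(1)=3; μ^(2)=1/2; μ^(3)=-11/5

((1, 2, 0, 0, 0); (1, 1, 1, 1, 0); (1, 1, 1, 1, 1))


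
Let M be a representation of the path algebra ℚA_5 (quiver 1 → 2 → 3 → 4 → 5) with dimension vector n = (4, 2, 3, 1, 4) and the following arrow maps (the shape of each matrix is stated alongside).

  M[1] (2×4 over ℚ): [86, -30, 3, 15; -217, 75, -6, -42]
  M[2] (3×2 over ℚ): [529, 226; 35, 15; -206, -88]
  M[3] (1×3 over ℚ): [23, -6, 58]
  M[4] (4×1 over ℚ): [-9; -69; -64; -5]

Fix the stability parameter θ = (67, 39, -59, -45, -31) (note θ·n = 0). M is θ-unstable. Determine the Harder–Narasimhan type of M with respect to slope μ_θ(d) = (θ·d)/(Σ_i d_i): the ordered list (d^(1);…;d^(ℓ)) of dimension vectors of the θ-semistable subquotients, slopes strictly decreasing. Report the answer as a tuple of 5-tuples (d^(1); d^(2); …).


Via rank(M_{q-1}∘⋯∘M_p): M ≅ I[1,1]^2, I[1,3], I[1,5], I[3,3], I[5,5]^3.
μ_θ-semistable layers: μ^(1)=67; μ^(2)=47/3; μ^(3)=-29/5; μ^(4)=-31; μ^(5)=-59

((2, 0, 0, 0, 0); (1, 1, 1, 0, 0); (1, 1, 1, 1, 1); (0, 0, 0, 0, 3); (0, 0, 1, 0, 0))


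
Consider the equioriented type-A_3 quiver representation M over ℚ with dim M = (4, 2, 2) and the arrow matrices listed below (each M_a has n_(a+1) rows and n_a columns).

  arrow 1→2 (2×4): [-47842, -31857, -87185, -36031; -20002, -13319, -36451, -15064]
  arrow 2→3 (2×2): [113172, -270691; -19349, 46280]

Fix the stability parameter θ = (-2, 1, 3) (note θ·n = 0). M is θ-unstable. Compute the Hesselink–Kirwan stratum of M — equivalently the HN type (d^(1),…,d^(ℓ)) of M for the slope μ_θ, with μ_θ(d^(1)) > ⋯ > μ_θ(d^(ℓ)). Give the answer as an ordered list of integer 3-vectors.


Via rank(M_{q-1}∘⋯∘M_p): M ≅ I[1,1]^2, I[1,3]^2.
μ_θ-semistable layers: μ^(1)=3; μ^(2)=1; μ^(3)=-2

((0, 0, 2); (0, 2, 0); (4, 0, 0))


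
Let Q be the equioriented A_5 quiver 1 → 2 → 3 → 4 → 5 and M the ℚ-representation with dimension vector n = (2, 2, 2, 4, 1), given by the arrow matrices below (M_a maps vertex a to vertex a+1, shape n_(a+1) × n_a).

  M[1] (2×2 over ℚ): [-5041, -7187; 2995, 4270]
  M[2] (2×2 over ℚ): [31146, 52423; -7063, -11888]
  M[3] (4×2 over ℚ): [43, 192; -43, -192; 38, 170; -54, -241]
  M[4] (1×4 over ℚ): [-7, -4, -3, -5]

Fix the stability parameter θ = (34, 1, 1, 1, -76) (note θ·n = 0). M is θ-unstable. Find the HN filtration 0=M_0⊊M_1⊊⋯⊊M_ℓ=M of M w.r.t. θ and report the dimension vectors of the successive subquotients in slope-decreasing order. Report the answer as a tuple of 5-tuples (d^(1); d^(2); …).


Barcode: M ≅ I[1,4], I[1,5], I[4,4]^2. HN layers by μ_θ (3 steps, strictly decreasing):
  μ^(1)=37/4; μ^(2)=1; μ^(3)=-39/5

((1, 1, 1, 1, 0); (0, 0, 0, 2, 0); (1, 1, 1, 1, 1))


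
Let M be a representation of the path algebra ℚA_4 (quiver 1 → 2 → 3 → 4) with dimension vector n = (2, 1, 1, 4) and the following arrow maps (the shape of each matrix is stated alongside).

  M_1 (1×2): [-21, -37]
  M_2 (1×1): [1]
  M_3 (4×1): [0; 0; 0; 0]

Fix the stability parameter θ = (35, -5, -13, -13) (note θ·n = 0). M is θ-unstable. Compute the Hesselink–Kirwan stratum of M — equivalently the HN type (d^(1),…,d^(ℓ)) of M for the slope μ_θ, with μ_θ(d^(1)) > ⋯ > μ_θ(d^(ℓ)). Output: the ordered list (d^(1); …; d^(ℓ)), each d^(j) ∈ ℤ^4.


Interval decomposition of M: I[1,1], I[1,3], I[4,4]^4.
HN type (ℓ=3): μ^(1)=35; μ^(2)=17/3; μ^(3)=-13

((1, 0, 0, 0); (1, 1, 1, 0); (0, 0, 0, 4))


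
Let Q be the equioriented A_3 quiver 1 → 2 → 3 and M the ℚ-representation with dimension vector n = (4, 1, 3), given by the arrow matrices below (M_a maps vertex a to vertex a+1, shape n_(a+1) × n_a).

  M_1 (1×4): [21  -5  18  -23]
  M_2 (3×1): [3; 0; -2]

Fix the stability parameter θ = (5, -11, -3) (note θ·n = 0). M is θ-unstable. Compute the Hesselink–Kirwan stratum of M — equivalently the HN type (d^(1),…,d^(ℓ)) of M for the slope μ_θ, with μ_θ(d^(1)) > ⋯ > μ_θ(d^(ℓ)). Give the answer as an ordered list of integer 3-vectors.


Via rank(M_{q-1}∘⋯∘M_p): M ≅ I[1,1]^3, I[1,3], I[3,3]^2.
μ_θ-semistable layers: μ^(1)=5; μ^(2)=-3

((3, 0, 0); (1, 1, 3))


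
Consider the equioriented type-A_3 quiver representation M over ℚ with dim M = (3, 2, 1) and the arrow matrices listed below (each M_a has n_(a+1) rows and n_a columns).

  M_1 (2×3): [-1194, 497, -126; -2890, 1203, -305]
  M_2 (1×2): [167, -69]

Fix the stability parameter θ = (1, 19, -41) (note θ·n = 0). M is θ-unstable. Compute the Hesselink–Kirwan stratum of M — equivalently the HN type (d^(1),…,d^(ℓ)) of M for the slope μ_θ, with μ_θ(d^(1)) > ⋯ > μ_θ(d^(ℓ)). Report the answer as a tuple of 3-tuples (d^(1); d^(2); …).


Via rank(M_{q-1}∘⋯∘M_p): M ≅ I[1,1], I[1,2], I[1,3].
μ_θ-semistable layers: μ^(1)=19; μ^(2)=1; μ^(3)=-7

((0, 1, 0); (2, 0, 0); (1, 1, 1))


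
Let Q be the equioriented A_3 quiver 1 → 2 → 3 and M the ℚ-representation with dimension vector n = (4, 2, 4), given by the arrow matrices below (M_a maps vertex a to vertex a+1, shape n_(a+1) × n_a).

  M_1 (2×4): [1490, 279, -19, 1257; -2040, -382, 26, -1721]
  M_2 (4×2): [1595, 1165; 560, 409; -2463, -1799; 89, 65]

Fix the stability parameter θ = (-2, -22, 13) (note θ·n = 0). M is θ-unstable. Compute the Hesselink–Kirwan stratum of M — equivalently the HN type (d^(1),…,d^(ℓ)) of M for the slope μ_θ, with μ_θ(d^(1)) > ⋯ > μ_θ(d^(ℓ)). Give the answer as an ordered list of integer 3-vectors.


Via rank(M_{q-1}∘⋯∘M_p): M ≅ I[1,1]^2, I[1,3]^2, I[3,3]^2.
μ_θ-semistable layers: μ^(1)=13; μ^(2)=-2; μ^(3)=-12

((0, 0, 4); (2, 0, 0); (2, 2, 0))


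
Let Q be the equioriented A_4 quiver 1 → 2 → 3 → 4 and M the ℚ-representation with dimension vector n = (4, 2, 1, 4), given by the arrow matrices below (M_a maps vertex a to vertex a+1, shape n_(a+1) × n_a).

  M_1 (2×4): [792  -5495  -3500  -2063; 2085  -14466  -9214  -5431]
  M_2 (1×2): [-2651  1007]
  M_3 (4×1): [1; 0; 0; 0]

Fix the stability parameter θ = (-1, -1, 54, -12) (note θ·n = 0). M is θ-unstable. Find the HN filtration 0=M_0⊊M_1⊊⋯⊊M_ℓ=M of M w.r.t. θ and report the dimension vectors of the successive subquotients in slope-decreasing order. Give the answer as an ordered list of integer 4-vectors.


Via rank(M_{q-1}∘⋯∘M_p): M ≅ I[1,1]^2, I[1,2], I[1,4], I[4,4]^3.
μ_θ-semistable layers: μ^(1)=21; μ^(2)=-1; μ^(3)=-12

((0, 0, 1, 1); (4, 2, 0, 0); (0, 0, 0, 3))


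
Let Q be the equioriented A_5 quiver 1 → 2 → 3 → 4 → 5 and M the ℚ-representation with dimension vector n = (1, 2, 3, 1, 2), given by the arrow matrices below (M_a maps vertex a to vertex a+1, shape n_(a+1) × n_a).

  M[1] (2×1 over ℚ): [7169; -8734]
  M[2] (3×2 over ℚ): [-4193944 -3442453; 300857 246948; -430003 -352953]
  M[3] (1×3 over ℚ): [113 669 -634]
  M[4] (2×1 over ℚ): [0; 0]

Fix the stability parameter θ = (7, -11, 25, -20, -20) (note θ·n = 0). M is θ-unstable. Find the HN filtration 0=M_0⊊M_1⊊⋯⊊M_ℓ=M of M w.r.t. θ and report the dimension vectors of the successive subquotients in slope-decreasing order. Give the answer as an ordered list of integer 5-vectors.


Via rank(M_{q-1}∘⋯∘M_p): M ≅ I[1,4], I[2,3], I[3,3], I[5,5]^2.
μ_θ-semistable layers: μ^(1)=25; μ^(2)=5/2; μ^(3)=-2; μ^(4)=-11; μ^(5)=-20

((0, 0, 2, 0, 0); (0, 0, 1, 1, 0); (1, 1, 0, 0, 0); (0, 1, 0, 0, 0); (0, 0, 0, 0, 2))


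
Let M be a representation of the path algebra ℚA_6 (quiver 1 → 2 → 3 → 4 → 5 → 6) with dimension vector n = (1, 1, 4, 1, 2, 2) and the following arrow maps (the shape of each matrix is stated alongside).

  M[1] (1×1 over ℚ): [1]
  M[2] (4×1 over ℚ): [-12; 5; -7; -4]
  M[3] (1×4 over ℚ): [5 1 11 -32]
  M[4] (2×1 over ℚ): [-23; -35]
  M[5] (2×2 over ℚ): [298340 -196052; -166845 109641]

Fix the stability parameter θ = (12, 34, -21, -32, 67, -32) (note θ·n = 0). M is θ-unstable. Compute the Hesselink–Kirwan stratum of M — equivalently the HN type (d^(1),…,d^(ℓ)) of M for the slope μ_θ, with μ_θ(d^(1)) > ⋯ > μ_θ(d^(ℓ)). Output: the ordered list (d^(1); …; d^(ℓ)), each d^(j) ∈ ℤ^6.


Interval decomposition of M: I[1,5], I[3,3]^3, I[5,6], I[6,6].
HN type (ℓ=5): μ^(1)=67; μ^(2)=35/2; μ^(3)=-7/4; μ^(4)=-21; μ^(5)=-32

((0, 0, 0, 0, 1, 0); (0, 0, 0, 0, 1, 1); (1, 1, 1, 1, 0, 0); (0, 0, 3, 0, 0, 0); (0, 0, 0, 0, 0, 1))


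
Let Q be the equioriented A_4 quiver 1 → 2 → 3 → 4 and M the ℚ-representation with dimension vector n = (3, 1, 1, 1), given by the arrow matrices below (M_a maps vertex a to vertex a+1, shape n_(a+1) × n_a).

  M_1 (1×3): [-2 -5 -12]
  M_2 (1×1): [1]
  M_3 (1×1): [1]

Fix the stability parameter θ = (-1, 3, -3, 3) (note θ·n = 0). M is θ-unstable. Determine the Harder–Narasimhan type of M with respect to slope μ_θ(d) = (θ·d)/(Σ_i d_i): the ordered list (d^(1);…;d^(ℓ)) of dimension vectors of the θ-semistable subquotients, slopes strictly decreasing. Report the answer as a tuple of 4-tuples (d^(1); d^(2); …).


Via rank(M_{q-1}∘⋯∘M_p): M ≅ I[1,1]^2, I[1,4].
μ_θ-semistable layers: μ^(1)=3; μ^(2)=0; μ^(3)=-1

((0, 0, 0, 1); (0, 1, 1, 0); (3, 0, 0, 0))


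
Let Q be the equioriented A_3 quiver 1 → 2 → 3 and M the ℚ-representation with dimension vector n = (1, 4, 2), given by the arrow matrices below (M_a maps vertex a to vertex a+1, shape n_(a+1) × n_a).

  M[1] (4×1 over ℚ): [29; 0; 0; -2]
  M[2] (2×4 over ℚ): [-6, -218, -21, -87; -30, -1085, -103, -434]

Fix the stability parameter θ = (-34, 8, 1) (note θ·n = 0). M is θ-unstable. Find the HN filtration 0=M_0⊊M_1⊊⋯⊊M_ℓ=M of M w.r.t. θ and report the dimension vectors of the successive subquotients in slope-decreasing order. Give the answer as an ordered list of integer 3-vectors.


Via rank(M_{q-1}∘⋯∘M_p): M ≅ I[1,3], I[2,2]^2, I[2,3].
μ_θ-semistable layers: μ^(1)=8; μ^(2)=9/2; μ^(3)=-34

((0, 2, 0); (0, 2, 2); (1, 0, 0))


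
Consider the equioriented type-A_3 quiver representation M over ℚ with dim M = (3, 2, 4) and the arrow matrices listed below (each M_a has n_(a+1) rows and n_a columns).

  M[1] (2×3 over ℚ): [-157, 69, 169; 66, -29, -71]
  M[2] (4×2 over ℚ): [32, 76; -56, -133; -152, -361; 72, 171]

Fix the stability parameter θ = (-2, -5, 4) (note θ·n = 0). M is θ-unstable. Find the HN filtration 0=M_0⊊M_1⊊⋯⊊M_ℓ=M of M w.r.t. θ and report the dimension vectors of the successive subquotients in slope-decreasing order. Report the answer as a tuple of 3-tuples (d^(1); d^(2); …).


Via rank(M_{q-1}∘⋯∘M_p): M ≅ I[1,1], I[1,2], I[1,3], I[3,3]^3.
μ_θ-semistable layers: μ^(1)=4; μ^(2)=-2; μ^(3)=-7/2

((0, 0, 4); (1, 0, 0); (2, 2, 0))


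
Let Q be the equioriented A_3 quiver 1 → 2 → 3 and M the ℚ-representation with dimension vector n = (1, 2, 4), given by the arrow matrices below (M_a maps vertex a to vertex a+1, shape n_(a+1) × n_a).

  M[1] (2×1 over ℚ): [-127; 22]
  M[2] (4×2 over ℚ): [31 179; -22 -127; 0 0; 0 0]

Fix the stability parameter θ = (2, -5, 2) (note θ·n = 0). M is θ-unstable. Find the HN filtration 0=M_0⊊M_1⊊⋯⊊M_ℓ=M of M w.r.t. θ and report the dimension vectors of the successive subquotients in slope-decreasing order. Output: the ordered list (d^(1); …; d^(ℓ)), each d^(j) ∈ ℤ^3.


Interval decomposition of M: I[1,3], I[2,3], I[3,3]^2.
HN type (ℓ=3): μ^(1)=2; μ^(2)=-3/2; μ^(3)=-5

((0, 0, 4); (1, 1, 0); (0, 1, 0))


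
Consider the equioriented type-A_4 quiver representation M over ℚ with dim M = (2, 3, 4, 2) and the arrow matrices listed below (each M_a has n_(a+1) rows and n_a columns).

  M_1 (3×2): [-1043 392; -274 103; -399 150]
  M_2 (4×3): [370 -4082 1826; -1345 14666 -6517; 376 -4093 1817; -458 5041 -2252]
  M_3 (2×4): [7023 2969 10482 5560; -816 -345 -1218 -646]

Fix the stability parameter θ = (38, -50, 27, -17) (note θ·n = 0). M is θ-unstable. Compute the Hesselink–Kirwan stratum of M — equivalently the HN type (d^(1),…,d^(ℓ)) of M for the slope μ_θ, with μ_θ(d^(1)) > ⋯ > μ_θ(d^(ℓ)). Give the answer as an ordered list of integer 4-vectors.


Interval decomposition of M: I[1,3]^2, I[2,4], I[3,4].
HN type (ℓ=4): μ^(1)=27; μ^(2)=5; μ^(3)=-6; μ^(4)=-50

((0, 0, 2, 0); (0, 0, 2, 2); (2, 2, 0, 0); (0, 1, 0, 0))


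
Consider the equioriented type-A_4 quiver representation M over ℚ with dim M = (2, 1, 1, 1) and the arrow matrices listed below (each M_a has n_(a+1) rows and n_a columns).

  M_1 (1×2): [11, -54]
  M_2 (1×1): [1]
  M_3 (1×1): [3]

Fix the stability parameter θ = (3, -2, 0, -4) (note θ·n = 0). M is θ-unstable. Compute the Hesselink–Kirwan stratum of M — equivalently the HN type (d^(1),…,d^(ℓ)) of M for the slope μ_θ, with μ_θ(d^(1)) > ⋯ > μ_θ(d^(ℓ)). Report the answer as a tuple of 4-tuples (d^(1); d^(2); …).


Barcode: M ≅ I[1,1], I[1,4]. HN layers by μ_θ (2 steps, strictly decreasing):
  μ^(1)=3; μ^(2)=-3/4

((1, 0, 0, 0); (1, 1, 1, 1))


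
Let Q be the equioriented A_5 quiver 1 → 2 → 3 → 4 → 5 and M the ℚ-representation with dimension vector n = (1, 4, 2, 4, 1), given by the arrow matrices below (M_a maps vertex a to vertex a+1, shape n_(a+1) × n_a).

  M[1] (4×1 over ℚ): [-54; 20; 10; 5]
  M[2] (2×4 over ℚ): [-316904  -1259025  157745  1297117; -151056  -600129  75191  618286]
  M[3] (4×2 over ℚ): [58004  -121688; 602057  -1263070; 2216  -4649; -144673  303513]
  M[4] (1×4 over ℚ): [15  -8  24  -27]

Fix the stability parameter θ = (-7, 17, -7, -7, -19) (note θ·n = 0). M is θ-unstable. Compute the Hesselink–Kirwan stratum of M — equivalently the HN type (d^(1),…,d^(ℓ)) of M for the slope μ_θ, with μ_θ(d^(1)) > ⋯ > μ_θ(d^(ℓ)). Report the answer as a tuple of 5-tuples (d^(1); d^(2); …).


Via rank(M_{q-1}∘⋯∘M_p): M ≅ I[1,5], I[2,2]^2, I[2,4], I[4,4]^2.
μ_θ-semistable layers: μ^(1)=17; μ^(2)=1; μ^(3)=-4; μ^(4)=-7

((0, 2, 0, 0, 0); (0, 1, 1, 1, 0); (0, 1, 1, 1, 1); (1, 0, 0, 2, 0))


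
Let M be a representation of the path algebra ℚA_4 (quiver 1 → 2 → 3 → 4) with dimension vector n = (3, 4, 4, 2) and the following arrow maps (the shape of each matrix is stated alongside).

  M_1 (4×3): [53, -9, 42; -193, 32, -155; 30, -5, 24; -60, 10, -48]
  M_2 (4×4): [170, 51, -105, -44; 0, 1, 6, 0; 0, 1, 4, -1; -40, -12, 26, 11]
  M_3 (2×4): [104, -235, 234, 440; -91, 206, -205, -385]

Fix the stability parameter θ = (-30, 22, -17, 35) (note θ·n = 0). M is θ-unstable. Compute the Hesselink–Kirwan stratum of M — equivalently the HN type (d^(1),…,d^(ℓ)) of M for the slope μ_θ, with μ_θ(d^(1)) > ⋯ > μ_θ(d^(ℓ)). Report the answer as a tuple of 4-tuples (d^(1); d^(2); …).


Via rank(M_{q-1}∘⋯∘M_p): M ≅ I[1,2], I[1,4]^2, I[2,3], I[3,3].
μ_θ-semistable layers: μ^(1)=35; μ^(2)=22; μ^(3)=5/2; μ^(4)=-17; μ^(5)=-30

((0, 0, 0, 2); (0, 1, 0, 0); (0, 3, 3, 0); (0, 0, 1, 0); (3, 0, 0, 0))


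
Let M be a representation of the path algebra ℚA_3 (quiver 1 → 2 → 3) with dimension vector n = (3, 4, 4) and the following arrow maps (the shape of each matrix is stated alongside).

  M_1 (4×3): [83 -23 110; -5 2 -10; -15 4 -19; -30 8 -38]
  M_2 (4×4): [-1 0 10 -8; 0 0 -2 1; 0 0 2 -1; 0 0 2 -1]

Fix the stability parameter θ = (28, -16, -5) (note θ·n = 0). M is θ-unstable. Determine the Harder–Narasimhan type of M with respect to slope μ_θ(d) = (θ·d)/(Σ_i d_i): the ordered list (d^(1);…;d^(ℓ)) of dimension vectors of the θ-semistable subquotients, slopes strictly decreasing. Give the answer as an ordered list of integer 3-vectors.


Via rank(M_{q-1}∘⋯∘M_p): M ≅ I[1,2]^2, I[1,3], I[2,3], I[3,3]^2.
μ_θ-semistable layers: μ^(1)=6; μ^(2)=7/3; μ^(3)=-5; μ^(4)=-16

((2, 2, 0); (1, 1, 1); (0, 0, 3); (0, 1, 0))


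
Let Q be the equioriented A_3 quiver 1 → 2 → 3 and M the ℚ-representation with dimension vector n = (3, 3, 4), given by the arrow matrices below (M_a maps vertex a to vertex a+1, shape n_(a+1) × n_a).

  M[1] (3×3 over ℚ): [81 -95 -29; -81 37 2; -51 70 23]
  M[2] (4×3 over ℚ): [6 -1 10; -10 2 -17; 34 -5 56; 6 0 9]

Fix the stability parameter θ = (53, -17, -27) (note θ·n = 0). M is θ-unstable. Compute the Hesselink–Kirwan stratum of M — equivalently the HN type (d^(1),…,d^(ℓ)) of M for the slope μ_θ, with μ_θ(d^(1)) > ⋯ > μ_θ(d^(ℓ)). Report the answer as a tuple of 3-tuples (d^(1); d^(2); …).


Barcode: M ≅ I[1,2], I[1,3]^2, I[3,3]^2. HN layers by μ_θ (3 steps, strictly decreasing):
  μ^(1)=18; μ^(2)=3; μ^(3)=-27

((1, 1, 0); (2, 2, 2); (0, 0, 2))


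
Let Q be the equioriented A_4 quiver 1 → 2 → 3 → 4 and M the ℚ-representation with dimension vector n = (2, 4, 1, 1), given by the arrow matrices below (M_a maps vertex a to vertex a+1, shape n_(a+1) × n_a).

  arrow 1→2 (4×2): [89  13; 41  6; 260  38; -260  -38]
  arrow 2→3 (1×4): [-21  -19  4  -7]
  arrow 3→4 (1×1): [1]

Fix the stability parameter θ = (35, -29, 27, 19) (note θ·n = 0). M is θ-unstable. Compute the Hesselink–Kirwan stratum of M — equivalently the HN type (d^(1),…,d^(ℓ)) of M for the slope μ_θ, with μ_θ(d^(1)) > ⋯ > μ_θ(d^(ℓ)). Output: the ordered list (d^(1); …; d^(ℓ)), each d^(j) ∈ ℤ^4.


Barcode: M ≅ I[1,2], I[1,4], I[2,2]^2. HN layers by μ_θ (3 steps, strictly decreasing):
  μ^(1)=23; μ^(2)=3; μ^(3)=-29

((0, 0, 1, 1); (2, 2, 0, 0); (0, 2, 0, 0))


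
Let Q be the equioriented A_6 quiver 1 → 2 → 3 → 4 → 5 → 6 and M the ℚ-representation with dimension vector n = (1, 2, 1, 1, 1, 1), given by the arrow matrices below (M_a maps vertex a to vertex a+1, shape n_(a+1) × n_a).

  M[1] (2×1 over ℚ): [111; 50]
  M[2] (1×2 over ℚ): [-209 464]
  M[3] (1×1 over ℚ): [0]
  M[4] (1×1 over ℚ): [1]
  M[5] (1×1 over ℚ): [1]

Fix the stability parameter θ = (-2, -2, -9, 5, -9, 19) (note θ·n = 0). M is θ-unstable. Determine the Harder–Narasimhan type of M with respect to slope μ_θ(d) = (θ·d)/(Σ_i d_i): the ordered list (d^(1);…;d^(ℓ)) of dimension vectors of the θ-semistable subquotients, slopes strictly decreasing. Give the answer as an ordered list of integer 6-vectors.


Interval decomposition of M: I[1,3], I[2,2], I[4,6].
HN type (ℓ=3): μ^(1)=19; μ^(2)=-2; μ^(3)=-13/3

((0, 0, 0, 0, 0, 1); (0, 1, 0, 1, 1, 0); (1, 1, 1, 0, 0, 0))


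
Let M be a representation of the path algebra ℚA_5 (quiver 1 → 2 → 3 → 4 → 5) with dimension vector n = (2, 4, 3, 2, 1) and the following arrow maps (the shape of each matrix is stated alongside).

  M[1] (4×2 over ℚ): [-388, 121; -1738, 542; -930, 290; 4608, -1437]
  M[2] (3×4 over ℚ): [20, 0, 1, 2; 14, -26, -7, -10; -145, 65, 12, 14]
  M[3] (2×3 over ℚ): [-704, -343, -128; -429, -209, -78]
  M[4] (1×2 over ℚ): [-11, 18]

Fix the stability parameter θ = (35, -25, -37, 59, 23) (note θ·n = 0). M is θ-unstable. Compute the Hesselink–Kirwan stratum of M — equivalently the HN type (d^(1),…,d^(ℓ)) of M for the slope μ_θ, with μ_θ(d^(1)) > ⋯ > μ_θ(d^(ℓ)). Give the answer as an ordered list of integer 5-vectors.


Interval decomposition of M: I[1,3], I[1,5], I[2,2]^2, I[3,4].
HN type (ℓ=5): μ^(1)=59; μ^(2)=41; μ^(3)=-9; μ^(4)=-25; μ^(5)=-37

((0, 0, 0, 1, 0); (0, 0, 0, 1, 1); (2, 2, 2, 0, 0); (0, 2, 0, 0, 0); (0, 0, 1, 0, 0))


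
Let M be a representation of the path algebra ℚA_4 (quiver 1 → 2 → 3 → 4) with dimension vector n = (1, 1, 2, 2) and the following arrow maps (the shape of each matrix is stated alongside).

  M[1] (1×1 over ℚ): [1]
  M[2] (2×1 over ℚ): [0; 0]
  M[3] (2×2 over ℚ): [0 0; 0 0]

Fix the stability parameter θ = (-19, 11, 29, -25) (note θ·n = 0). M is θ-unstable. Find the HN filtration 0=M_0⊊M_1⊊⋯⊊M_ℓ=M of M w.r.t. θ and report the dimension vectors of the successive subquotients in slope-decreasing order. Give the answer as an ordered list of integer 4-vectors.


Barcode: M ≅ I[1,2], I[3,3]^2, I[4,4]^2. HN layers by μ_θ (4 steps, strictly decreasing):
  μ^(1)=29; μ^(2)=11; μ^(3)=-19; μ^(4)=-25

((0, 0, 2, 0); (0, 1, 0, 0); (1, 0, 0, 0); (0, 0, 0, 2))


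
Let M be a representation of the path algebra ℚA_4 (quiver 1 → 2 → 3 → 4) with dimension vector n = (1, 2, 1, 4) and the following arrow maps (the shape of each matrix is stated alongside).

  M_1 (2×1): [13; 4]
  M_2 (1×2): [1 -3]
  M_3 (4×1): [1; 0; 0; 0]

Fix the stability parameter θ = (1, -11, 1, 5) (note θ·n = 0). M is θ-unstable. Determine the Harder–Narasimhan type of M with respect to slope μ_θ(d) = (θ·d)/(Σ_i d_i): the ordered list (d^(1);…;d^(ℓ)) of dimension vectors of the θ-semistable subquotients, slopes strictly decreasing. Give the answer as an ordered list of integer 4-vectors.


Via rank(M_{q-1}∘⋯∘M_p): M ≅ I[1,4], I[2,2], I[4,4]^3.
μ_θ-semistable layers: μ^(1)=5; μ^(2)=1; μ^(3)=-5; μ^(4)=-11

((0, 0, 0, 4); (0, 0, 1, 0); (1, 1, 0, 0); (0, 1, 0, 0))


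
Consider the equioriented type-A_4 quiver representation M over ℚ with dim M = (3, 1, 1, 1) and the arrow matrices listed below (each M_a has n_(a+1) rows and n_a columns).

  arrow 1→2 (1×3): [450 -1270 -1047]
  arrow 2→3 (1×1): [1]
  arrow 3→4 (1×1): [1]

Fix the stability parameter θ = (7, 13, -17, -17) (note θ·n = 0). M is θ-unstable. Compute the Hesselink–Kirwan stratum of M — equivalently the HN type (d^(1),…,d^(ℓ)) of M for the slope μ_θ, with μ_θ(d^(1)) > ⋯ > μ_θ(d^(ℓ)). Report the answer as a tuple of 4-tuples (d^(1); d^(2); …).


Barcode: M ≅ I[1,1]^2, I[1,4]. HN layers by μ_θ (2 steps, strictly decreasing):
  μ^(1)=7; μ^(2)=-7/2

((2, 0, 0, 0); (1, 1, 1, 1))


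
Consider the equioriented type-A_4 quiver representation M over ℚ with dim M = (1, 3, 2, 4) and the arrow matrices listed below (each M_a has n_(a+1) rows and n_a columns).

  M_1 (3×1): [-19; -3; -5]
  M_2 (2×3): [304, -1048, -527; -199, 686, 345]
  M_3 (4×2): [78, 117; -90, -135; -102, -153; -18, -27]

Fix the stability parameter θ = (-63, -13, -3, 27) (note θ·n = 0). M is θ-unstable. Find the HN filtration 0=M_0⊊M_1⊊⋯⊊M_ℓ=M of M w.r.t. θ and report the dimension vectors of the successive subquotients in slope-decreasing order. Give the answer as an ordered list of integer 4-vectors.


Interval decomposition of M: I[1,3], I[2,2], I[2,4], I[4,4]^3.
HN type (ℓ=4): μ^(1)=27; μ^(2)=-3; μ^(3)=-13; μ^(4)=-63

((0, 0, 0, 4); (0, 0, 2, 0); (0, 3, 0, 0); (1, 0, 0, 0))


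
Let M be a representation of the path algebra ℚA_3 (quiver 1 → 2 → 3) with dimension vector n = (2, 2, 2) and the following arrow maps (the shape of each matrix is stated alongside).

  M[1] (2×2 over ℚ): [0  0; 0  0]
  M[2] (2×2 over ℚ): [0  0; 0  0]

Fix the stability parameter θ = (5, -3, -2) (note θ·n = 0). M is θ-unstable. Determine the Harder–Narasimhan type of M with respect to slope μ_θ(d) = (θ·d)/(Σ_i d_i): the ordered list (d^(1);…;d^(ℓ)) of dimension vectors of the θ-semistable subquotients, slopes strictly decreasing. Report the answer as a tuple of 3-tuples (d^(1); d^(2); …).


Barcode: M ≅ I[1,1]^2, I[2,2]^2, I[3,3]^2. HN layers by μ_θ (3 steps, strictly decreasing):
  μ^(1)=5; μ^(2)=-2; μ^(3)=-3

((2, 0, 0); (0, 0, 2); (0, 2, 0))


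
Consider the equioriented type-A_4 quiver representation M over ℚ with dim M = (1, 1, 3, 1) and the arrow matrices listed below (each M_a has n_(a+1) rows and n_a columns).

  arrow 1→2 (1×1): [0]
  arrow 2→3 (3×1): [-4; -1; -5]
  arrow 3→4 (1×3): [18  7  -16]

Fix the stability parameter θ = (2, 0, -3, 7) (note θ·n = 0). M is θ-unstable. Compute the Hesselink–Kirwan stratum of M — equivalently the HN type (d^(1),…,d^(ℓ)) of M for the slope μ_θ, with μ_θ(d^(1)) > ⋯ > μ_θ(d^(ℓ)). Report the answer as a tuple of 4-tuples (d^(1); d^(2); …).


Interval decomposition of M: I[1,1], I[2,4], I[3,3]^2.
HN type (ℓ=4): μ^(1)=7; μ^(2)=2; μ^(3)=-3/2; μ^(4)=-3

((0, 0, 0, 1); (1, 0, 0, 0); (0, 1, 1, 0); (0, 0, 2, 0))


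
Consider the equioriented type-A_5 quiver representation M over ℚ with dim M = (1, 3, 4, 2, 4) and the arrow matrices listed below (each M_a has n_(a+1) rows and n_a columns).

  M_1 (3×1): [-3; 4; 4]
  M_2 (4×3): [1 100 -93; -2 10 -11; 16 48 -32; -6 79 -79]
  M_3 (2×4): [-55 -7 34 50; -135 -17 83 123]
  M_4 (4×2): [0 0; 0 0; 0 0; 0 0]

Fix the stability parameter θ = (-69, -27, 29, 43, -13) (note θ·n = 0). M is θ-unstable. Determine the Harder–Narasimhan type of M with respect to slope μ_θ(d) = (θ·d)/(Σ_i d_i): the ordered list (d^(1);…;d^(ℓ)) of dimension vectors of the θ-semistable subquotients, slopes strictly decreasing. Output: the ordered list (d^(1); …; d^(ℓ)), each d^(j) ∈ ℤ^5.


Barcode: M ≅ I[1,4], I[2,3], I[2,4], I[3,3], I[5,5]^4. HN layers by μ_θ (5 steps, strictly decreasing):
  μ^(1)=43; μ^(2)=29; μ^(3)=-13; μ^(4)=-27; μ^(5)=-69

((0, 0, 0, 2, 0); (0, 0, 4, 0, 0); (0, 0, 0, 0, 4); (0, 3, 0, 0, 0); (1, 0, 0, 0, 0))


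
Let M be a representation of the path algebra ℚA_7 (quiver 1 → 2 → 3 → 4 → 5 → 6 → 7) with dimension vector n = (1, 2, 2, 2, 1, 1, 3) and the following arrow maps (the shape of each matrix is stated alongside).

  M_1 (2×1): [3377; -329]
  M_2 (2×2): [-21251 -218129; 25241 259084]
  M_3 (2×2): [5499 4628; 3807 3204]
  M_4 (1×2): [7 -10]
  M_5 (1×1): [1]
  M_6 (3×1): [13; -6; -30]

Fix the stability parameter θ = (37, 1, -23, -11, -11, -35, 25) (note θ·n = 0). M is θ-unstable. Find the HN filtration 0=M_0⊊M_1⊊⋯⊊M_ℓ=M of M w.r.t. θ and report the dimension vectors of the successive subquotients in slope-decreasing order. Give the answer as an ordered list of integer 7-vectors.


Barcode: M ≅ I[1,7], I[2,3], I[4,4], I[7,7]^2. HN layers by μ_θ (3 steps, strictly decreasing):
  μ^(1)=25; μ^(2)=-7; μ^(3)=-11

((0, 0, 0, 0, 0, 0, 3); (1, 1, 1, 1, 1, 1, 0); (0, 1, 1, 1, 0, 0, 0))


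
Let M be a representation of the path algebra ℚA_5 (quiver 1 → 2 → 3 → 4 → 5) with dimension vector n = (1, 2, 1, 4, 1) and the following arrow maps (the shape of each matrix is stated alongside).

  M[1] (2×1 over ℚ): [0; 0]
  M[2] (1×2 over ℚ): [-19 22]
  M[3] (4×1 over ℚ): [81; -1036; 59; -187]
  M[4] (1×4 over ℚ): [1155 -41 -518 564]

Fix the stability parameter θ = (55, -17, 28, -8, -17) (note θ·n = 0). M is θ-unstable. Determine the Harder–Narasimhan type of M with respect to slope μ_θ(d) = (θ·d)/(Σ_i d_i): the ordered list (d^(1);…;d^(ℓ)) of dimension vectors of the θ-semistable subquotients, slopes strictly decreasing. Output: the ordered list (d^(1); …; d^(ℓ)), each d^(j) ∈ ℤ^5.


Via rank(M_{q-1}∘⋯∘M_p): M ≅ I[1,1], I[2,2], I[2,5], I[4,4]^3.
μ_θ-semistable layers: μ^(1)=55; μ^(2)=1; μ^(3)=-8; μ^(4)=-17

((1, 0, 0, 0, 0); (0, 0, 1, 1, 1); (0, 0, 0, 3, 0); (0, 2, 0, 0, 0))


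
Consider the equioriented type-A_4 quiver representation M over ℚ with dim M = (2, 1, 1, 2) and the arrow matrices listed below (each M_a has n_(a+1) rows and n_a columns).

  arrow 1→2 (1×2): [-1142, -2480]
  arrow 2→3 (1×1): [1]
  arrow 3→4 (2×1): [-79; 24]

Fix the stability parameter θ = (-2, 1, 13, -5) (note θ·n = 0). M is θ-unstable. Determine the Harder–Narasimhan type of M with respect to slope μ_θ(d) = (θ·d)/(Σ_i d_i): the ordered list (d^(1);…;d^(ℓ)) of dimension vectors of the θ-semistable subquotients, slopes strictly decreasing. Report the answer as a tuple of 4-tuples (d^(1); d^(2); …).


Interval decomposition of M: I[1,1], I[1,4], I[4,4].
HN type (ℓ=4): μ^(1)=4; μ^(2)=1; μ^(3)=-2; μ^(4)=-5

((0, 0, 1, 1); (0, 1, 0, 0); (2, 0, 0, 0); (0, 0, 0, 1))


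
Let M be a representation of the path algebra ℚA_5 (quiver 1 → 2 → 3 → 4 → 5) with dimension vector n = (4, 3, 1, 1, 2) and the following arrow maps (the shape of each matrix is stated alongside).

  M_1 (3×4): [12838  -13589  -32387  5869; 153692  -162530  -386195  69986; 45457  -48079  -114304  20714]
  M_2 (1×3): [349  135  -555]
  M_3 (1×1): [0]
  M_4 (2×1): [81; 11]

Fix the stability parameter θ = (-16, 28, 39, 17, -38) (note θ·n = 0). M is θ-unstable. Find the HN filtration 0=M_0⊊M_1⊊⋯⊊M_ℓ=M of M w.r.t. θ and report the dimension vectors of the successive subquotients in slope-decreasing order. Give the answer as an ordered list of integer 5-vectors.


Interval decomposition of M: I[1,1], I[1,2]^2, I[1,3], I[4,5], I[5,5].
HN type (ℓ=5): μ^(1)=39; μ^(2)=28; μ^(3)=-21/2; μ^(4)=-16; μ^(5)=-38

((0, 0, 1, 0, 0); (0, 3, 0, 0, 0); (0, 0, 0, 1, 1); (4, 0, 0, 0, 0); (0, 0, 0, 0, 1))


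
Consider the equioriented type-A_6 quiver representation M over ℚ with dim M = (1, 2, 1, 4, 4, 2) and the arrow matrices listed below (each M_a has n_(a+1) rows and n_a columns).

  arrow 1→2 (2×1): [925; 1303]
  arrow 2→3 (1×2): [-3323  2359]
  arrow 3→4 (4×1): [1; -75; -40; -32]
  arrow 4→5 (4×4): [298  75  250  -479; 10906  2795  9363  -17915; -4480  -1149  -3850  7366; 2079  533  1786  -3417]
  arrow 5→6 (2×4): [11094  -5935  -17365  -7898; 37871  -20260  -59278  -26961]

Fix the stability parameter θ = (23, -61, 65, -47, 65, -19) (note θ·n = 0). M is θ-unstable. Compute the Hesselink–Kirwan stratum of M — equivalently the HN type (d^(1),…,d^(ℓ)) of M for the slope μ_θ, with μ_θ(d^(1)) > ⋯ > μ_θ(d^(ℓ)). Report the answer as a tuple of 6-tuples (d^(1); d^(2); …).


Interval decomposition of M: I[1,6], I[2,2], I[4,5]^2, I[4,6].
HN type (ℓ=6): μ^(1)=65; μ^(2)=23; μ^(3)=9; μ^(4)=-19; μ^(5)=-47; μ^(6)=-61

((0, 0, 0, 0, 2, 0); (0, 0, 0, 0, 2, 2); (0, 0, 1, 1, 0, 0); (1, 1, 0, 0, 0, 0); (0, 0, 0, 3, 0, 0); (0, 1, 0, 0, 0, 0))


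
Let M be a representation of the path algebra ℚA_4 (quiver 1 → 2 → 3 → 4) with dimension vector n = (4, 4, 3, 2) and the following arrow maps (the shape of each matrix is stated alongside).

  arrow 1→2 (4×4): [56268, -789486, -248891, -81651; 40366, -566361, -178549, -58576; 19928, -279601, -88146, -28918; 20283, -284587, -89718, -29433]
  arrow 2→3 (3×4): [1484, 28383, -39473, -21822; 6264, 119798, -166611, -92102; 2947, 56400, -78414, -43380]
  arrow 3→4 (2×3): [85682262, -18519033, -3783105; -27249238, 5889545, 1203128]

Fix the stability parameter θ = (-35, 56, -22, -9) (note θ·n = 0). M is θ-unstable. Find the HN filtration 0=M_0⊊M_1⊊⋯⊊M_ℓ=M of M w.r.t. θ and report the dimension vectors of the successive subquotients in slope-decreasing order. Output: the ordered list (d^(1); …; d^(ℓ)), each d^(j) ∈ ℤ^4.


Via rank(M_{q-1}∘⋯∘M_p): M ≅ I[1,2], I[1,3], I[1,4]^2.
μ_θ-semistable layers: μ^(1)=56; μ^(2)=17; μ^(3)=25/3; μ^(4)=-35

((0, 1, 0, 0); (0, 1, 1, 0); (0, 2, 2, 2); (4, 0, 0, 0))
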